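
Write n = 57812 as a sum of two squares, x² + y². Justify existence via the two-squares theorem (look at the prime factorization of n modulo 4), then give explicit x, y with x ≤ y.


Step 1: Factor n = 57812 = 2^2 · 97 · 149.
Step 2: Check the mod-4 condition on each prime factor: 2 = 2 (special); 97 ≡ 1 (mod 4), exponent 1; 149 ≡ 1 (mod 4), exponent 1.
All primes ≡ 3 (mod 4) appear to even exponent (or don't appear), so by the two-squares theorem n IS expressible as a sum of two squares.
Step 3: Build a representation. Group n = k² · m with k = 2 and m = 97 · 149 = 14453 (a product of primes ≡ 1 (mod 4)); a representation of m scales to one of n via (k·x)² + (k·y)² = k²(x² + y²). Each prime p ≡ 1 (mod 4) is itself a sum of two squares; find a² by testing p − a² for a perfect square:
  97: 97 − 1² = 96, 97 − 2² = 93, 97 − 3² = 88, 97 − 4² = 81 = 9² ⇒ 97 = 4² + 9².
  149: 149 − 1² = 148, 149 − 2² = 145, 149 − 3² = 140, 149 − 4² = 133, 149 − 5² = 124, 149 − 6² = 113, 149 − 7² = 100 = 10² ⇒ 149 = 7² + 10².
  Combine using the Brahmagupta–Fibonacci identity (a² + b²)(c² + d²) = (ac − bd)² + (ad + bc)² = (ac + bd)² + (ad − bc)²:
  97 · 149 = 14453: from (4² + 9²)(7² + 10²), take (4·7 − 9·10, 4·10 + 9·7) = (28 − 90, 40 + 63) = (-62, 103); dropping signs (only squares matter) gives (62, 103); check 62² + 103² = 3844 + 10609 = 14453 ✓.
  Scale by k = 2: (2·62, 2·103) = (124, 206).
Step 4: Order so x ≤ y and verify: 124² + 206² = 15376 + 42436 = 57812 = n. ✓

n = 57812 = 124² + 206² (one valid representation with x ≤ y).


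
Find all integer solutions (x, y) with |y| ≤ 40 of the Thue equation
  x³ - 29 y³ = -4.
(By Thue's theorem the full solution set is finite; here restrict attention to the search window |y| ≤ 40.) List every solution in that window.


The equation is x³ - 29y³ = -4. For fixed y, x³ = 29·y³ − 4, so a solution requires the RHS to be a perfect cube.
Strategy: iterate y from -40 to 40, compute RHS = 29·y³ − 4, and check whether it is a (positive or negative) perfect cube.
Check small values of y:
  y = 0: RHS = -4 is not a perfect cube.
  y = 1: RHS = 25 is not a perfect cube.
  y = -1: RHS = -33 is not a perfect cube.
  y = 2: RHS = 228 is not a perfect cube.
  y = -2: RHS = -236 is not a perfect cube.
  y = 3: RHS = 779 is not a perfect cube.
  y = -3: RHS = -787 is not a perfect cube.
Continuing the search up to |y| = 40 finds no solutions either.
No (x, y) in the scanned range satisfies the equation.

No integer solutions with |y| ≤ 40.


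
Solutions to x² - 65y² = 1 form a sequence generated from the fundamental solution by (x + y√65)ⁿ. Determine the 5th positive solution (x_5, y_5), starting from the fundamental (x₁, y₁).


Step 1: Find the fundamental solution (x₁, y₁) of x² - 65y² = 1.
  Expand √65 as a continued fraction. a₀ = ⌊√65⌋ = 8; iterate m_{k+1} = d_k·a_k − m_k, d_{k+1} = (65 − m_{k+1}²)/d_k, a_{k+1} = ⌊(a₀ + m_{k+1})/d_{k+1}⌋ (starting m₀ = 0, d₀ = 1), with convergents p_k = a_k·p_{k-1} + p_{k-2}, q_k = a_k·q_{k-1} + q_{k-2} (p₋₁ = 1, q₋₁ = 0):
  k = 0: a₀ = 8; p₀/q₀ = 8/1; p₀² − 65·q₀² = 64 − 65 = -1.
  k = 1: m = 8, d = 1, a = ⌊(8 + 8)/1⌋ = 16; p/q = (16·8 + 1)/(16·1 + 0) = 129/16; p² − 65·q² = 16641 − 16640 = 1.
  The first convergent with p² − 65·q² = 1 gives the fundamental solution (x₁, y₁) = (129, 16).
Step 2: Apply the recurrence (x_{n+1}, y_{n+1}) = (x₁x_n + 65y₁y_n, x₁y_n + y₁x_n) repeatedly.
  From (x_1, y_1) = (129, 16): x_2 = 129·129 + 65·16·16 = 33281; y_2 = 129·16 + 16·129 = 4128.
  From (x_2, y_2) = (33281, 4128): x_3 = 129·33281 + 65·16·4128 = 8586369; y_3 = 129·4128 + 16·33281 = 1065008.
  From (x_3, y_3) = (8586369, 1065008): x_4 = 129·8586369 + 65·16·1065008 = 2215249921; y_4 = 129·1065008 + 16·8586369 = 274767936.
  From (x_4, y_4) = (2215249921, 274767936): x_5 = 129·2215249921 + 65·16·274767936 = 571525893249; y_5 = 129·274767936 + 16·2215249921 = 70889062480.
Step 3: Verify x_5² - 65·y_5² = 326641846654067343776001 - 326641846654067343776000 = 1 (should be 1). ✓

(x_1, y_1) = (129, 16); (x_5, y_5) = (571525893249, 70889062480).


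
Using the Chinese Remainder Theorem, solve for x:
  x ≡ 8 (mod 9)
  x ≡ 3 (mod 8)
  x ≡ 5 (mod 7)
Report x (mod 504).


Moduli 9, 8, 7 are pairwise coprime; by CRT there is a unique solution modulo M = 9 · 8 · 7 = 504.
Solve pairwise, accumulating the modulus:
  Start with x ≡ 8 (mod 9).
  Combine with x ≡ 3 (mod 8): since gcd(9, 8) = 1, we get a unique residue mod 72.
    Write x = 8 + 9·t and substitute into x ≡ 3 (mod 8): 9·t ≡ 3 − 8 = -5 (mod 8).
    Reduce coefficients mod 8: 1·t ≡ 3 (mod 8).
    So t ≡ 3 (mod 8).
    Then x = 8 + 9·3 = 35, valid modulo lcm(9, 8) = 72: x ≡ 35 (mod 72).
  Combine with x ≡ 5 (mod 7): since gcd(72, 7) = 1, we get a unique residue mod 504.
    Write x = 35 + 72·t and substitute into x ≡ 5 (mod 7): 72·t ≡ 5 − 35 = -30 (mod 7).
    Reduce coefficients mod 7: 2·t ≡ 5 (mod 7).
    The inverse of 2 mod 7 is 4 (since 2·4 = 8 = 1·7 + 1), so t ≡ 4·5 = 20 ≡ 6 (mod 7).
    Then x = 35 + 72·6 = 467, valid modulo lcm(72, 7) = 504: x ≡ 467 (mod 504).
Verify: 467 mod 9 = 8 ✓, 467 mod 8 = 3 ✓, 467 mod 7 = 5 ✓.

x ≡ 467 (mod 504).


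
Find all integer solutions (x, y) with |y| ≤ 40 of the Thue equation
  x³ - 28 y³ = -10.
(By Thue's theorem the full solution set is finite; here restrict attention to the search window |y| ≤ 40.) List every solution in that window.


The equation is x³ - 28y³ = -10. For fixed y, x³ = 28·y³ − 10, so a solution requires the RHS to be a perfect cube.
Strategy: iterate y from -40 to 40, compute RHS = 28·y³ − 10, and check whether it is a (positive or negative) perfect cube.
Check small values of y:
  y = 0: RHS = -10 is not a perfect cube.
  y = 1: RHS = 18 is not a perfect cube.
  y = -1: RHS = -38 is not a perfect cube.
  y = 2: RHS = 214 is not a perfect cube.
  y = -2: RHS = -234 is not a perfect cube.
  y = 3: RHS = 746 is not a perfect cube.
  y = -3: RHS = -766 is not a perfect cube.
Continuing the search up to |y| = 40 finds no solutions either.
No (x, y) in the scanned range satisfies the equation.

No integer solutions with |y| ≤ 40.


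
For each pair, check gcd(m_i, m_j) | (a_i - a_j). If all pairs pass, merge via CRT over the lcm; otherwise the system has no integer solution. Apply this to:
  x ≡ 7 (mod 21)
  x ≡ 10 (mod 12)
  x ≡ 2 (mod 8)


Moduli 21, 12, 8 are not pairwise coprime, so CRT works modulo lcm(m_i) when all pairwise compatibility conditions hold.
Pairwise compatibility: gcd(m_i, m_j) must divide a_i - a_j for every pair.
Merge one congruence at a time:
  Start: x ≡ 7 (mod 21).
  Combine with x ≡ 10 (mod 12): gcd(21, 12) = 3; 10 - 7 = 3, which IS divisible by 3, so compatible.
    Write x = 7 + 21·t and substitute into x ≡ 10 (mod 12): 21·t ≡ 10 − 7 = 3 (mod 12).
    Divide the congruence (and modulus) by g = 3: 7·t ≡ 1 (mod 4).
    Reduce coefficients mod 4: 3·t ≡ 1 (mod 4).
    The inverse of 3 mod 4 is 3 (since 3·3 = 9 = 2·4 + 1), so t ≡ 3·1 = 3 ≡ 3 (mod 4).
    Then x = 7 + 21·3 = 70, valid modulo lcm(21, 12) = 84: x ≡ 70 (mod 84).
  Combine with x ≡ 2 (mod 8): gcd(84, 8) = 4; 2 - 70 = -68, which IS divisible by 4, so compatible.
    Write x = 70 + 84·t and substitute into x ≡ 2 (mod 8): 84·t ≡ 2 − 70 = -68 (mod 8).
    Divide the congruence (and modulus) by g = 4: 21·t ≡ -17 (mod 2).
    Reduce coefficients mod 2: 1·t ≡ 1 (mod 2).
    So t ≡ 1 (mod 2).
    Then x = 70 + 84·1 = 154, valid modulo lcm(84, 8) = 168: x ≡ 154 (mod 168).
Verify: 154 mod 21 = 7, 154 mod 12 = 10, 154 mod 8 = 2.

x ≡ 154 (mod 168).


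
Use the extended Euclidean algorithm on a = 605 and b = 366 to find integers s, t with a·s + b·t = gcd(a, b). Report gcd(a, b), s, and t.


Euclidean algorithm on (605, 366) — divide until remainder is 0:
  605 = 1 · 366 + 239
  366 = 1 · 239 + 127
  239 = 1 · 127 + 112
  127 = 1 · 112 + 15
  112 = 7 · 15 + 7
  15 = 2 · 7 + 1
  7 = 7 · 1 + 0
gcd(605, 366) = 1.
Track Bezout coefficients alongside the remainders: start with r₀ = 605 = a·1 + b·0 (s = 1, t = 0) and r₁ = 366 = a·0 + b·1 (s = 0, t = 1); each new remainder r_{k+1} = r_{k-1} − q_k·r_k inherits s_{k+1} = s_{k-1} − q_k·s_k, t_{k+1} = t_{k-1} − q_k·t_k, so r_k = a·s_k + b·t_k at every step:
  q = 1: r = 239, s = 1 − 1·0 = 1, t = 0 − 1·1 = -1  (check: 605·1 + 366·(-1) = 239)
  q = 1: r = 127, s = 0 − 1·1 = -1, t = 1 − 1·(-1) = 2  (check: 605·(-1) + 366·2 = 127)
  q = 1: r = 112, s = 1 − 1·(-1) = 2, t = -1 − 1·2 = -3  (check: 605·2 + 366·(-3) = 112)
  q = 1: r = 15, s = -1 − 1·2 = -3, t = 2 − 1·(-3) = 5  (check: 605·(-3) + 366·5 = 15)
  q = 7: r = 7, s = 2 − 7·(-3) = 23, t = -3 − 7·5 = -38  (check: 605·23 + 366·(-38) = 7)
  q = 2: r = 1, s = -3 − 2·23 = -49, t = 5 − 2·(-38) = 81  (check: 605·(-49) + 366·81 = 1)
The row with r = 1 (the gcd) gives the Bezout coefficients s = -49, t = 81.
Result: 605 · (-49) + 366 · (81) = 1.

gcd(605, 366) = 1; s = -49, t = 81 (check: 605·(-49) + 366·81 = 1).


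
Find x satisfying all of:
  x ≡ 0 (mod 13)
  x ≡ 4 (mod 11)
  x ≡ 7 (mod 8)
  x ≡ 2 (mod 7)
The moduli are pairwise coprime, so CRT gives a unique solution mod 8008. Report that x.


Product of moduli M = 13 · 11 · 8 · 7 = 8008.
Merge one congruence at a time:
  Start: x ≡ 0 (mod 13).
  Combine with x ≡ 4 (mod 11); new modulus lcm = 143.
    Write x = 0 + 13·t and substitute into x ≡ 4 (mod 11): 13·t ≡ 4 − 0 = 4 (mod 11).
    Reduce coefficients mod 11: 2·t ≡ 4 (mod 11).
    The inverse of 2 mod 11 is 6 (since 2·6 = 12 = 1·11 + 1), so t ≡ 6·4 = 24 ≡ 2 (mod 11).
    Then x = 0 + 13·2 = 26, valid modulo lcm(13, 11) = 143: x ≡ 26 (mod 143).
  Combine with x ≡ 7 (mod 8); new modulus lcm = 1144.
    Write x = 26 + 143·t and substitute into x ≡ 7 (mod 8): 143·t ≡ 7 − 26 = -19 (mod 8).
    Reduce coefficients mod 8: 7·t ≡ 5 (mod 8).
    The inverse of 7 mod 8 is 7 (since 7·7 = 49 = 6·8 + 1), so t ≡ 7·5 = 35 ≡ 3 (mod 8).
    Then x = 26 + 143·3 = 455, valid modulo lcm(143, 8) = 1144: x ≡ 455 (mod 1144).
  Combine with x ≡ 2 (mod 7); new modulus lcm = 8008.
    Write x = 455 + 1144·t and substitute into x ≡ 2 (mod 7): 1144·t ≡ 2 − 455 = -453 (mod 7).
    Reduce coefficients mod 7: 3·t ≡ 2 (mod 7).
    The inverse of 3 mod 7 is 5 (since 3·5 = 15 = 2·7 + 1), so t ≡ 5·2 = 10 ≡ 3 (mod 7).
    Then x = 455 + 1144·3 = 3887, valid modulo lcm(1144, 7) = 8008: x ≡ 3887 (mod 8008).
Verify against each original: 3887 mod 13 = 0, 3887 mod 11 = 4, 3887 mod 8 = 7, 3887 mod 7 = 2.

x ≡ 3887 (mod 8008).


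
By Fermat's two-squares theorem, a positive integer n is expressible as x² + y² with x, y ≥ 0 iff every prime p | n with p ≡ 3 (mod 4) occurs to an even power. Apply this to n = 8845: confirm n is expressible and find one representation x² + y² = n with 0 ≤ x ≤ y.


Step 1: Factor n = 8845 = 5 · 29 · 61.
Step 2: Check the mod-4 condition on each prime factor: 5 ≡ 1 (mod 4), exponent 1; 29 ≡ 1 (mod 4), exponent 1; 61 ≡ 1 (mod 4), exponent 1.
All primes ≡ 3 (mod 4) appear to even exponent (or don't appear), so by the two-squares theorem n IS expressible as a sum of two squares.
Step 3: Build a representation. Here n = 5 · 29 · 61 is a product of primes ≡ 1 (mod 4). Each prime p ≡ 1 (mod 4) is itself a sum of two squares; find a² by testing p − a² for a perfect square:
  5: 5 − 1² = 4 = 2² ⇒ 5 = 1² + 2².
  29: 29 − 1² = 28, 29 − 2² = 25 = 5² ⇒ 29 = 2² + 5².
  61: 61 − 1² = 60, 61 − 2² = 57, 61 − 3² = 52, 61 − 4² = 45, 61 − 5² = 36 = 6² ⇒ 61 = 5² + 6².
  Combine using the Brahmagupta–Fibonacci identity (a² + b²)(c² + d²) = (ac − bd)² + (ad + bc)² = (ac + bd)² + (ad − bc)²:
  5 · 29 = 145: from (1² + 2²)(2² + 5²), take (1·2 − 2·5, 1·5 + 2·2) = (2 − 10, 5 + 4) = (-8, 9); dropping signs (only squares matter) gives (8, 9); check 8² + 9² = 64 + 81 = 145 ✓.
  145 · 61 = 8845: from (8² + 9²)(5² + 6²), take (8·5 − 9·6, 8·6 + 9·5) = (40 − 54, 48 + 45) = (-14, 93); dropping signs (only squares matter) gives (14, 93); check 14² + 93² = 196 + 8649 = 8845 ✓.
Step 4: Order so x ≤ y and verify: 14² + 93² = 196 + 8649 = 8845 = n. ✓

n = 8845 = 14² + 93² (one valid representation with x ≤ y).


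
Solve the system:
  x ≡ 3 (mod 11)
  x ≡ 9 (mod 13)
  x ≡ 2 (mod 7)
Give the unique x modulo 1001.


Moduli 11, 13, 7 are pairwise coprime; by CRT there is a unique solution modulo M = 11 · 13 · 7 = 1001.
Solve pairwise, accumulating the modulus:
  Start with x ≡ 3 (mod 11).
  Combine with x ≡ 9 (mod 13): since gcd(11, 13) = 1, we get a unique residue mod 143.
    Write x = 3 + 11·t and substitute into x ≡ 9 (mod 13): 11·t ≡ 9 − 3 = 6 (mod 13).
    The inverse of 11 mod 13 is 6 (since 11·6 = 66 = 5·13 + 1), so t ≡ 6·6 = 36 ≡ 10 (mod 13).
    Then x = 3 + 11·10 = 113, valid modulo lcm(11, 13) = 143: x ≡ 113 (mod 143).
  Combine with x ≡ 2 (mod 7): since gcd(143, 7) = 1, we get a unique residue mod 1001.
    Write x = 113 + 143·t and substitute into x ≡ 2 (mod 7): 143·t ≡ 2 − 113 = -111 (mod 7).
    Reduce coefficients mod 7: 3·t ≡ 1 (mod 7).
    The inverse of 3 mod 7 is 5 (since 3·5 = 15 = 2·7 + 1), so t ≡ 5·1 = 5 ≡ 5 (mod 7).
    Then x = 113 + 143·5 = 828, valid modulo lcm(143, 7) = 1001: x ≡ 828 (mod 1001).
Verify: 828 mod 11 = 3 ✓, 828 mod 13 = 9 ✓, 828 mod 7 = 2 ✓.

x ≡ 828 (mod 1001).


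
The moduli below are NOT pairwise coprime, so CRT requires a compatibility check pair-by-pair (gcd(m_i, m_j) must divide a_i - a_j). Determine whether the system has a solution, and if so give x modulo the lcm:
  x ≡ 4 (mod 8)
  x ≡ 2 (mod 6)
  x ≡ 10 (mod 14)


Moduli 8, 6, 14 are not pairwise coprime, so CRT works modulo lcm(m_i) when all pairwise compatibility conditions hold.
Pairwise compatibility: gcd(m_i, m_j) must divide a_i - a_j for every pair.
Merge one congruence at a time:
  Start: x ≡ 4 (mod 8).
  Combine with x ≡ 2 (mod 6): gcd(8, 6) = 2; 2 - 4 = -2, which IS divisible by 2, so compatible.
    Write x = 4 + 8·t and substitute into x ≡ 2 (mod 6): 8·t ≡ 2 − 4 = -2 (mod 6).
    Divide the congruence (and modulus) by g = 2: 4·t ≡ -1 (mod 3).
    Reduce coefficients mod 3: 1·t ≡ 2 (mod 3).
    So t ≡ 2 (mod 3).
    Then x = 4 + 8·2 = 20, valid modulo lcm(8, 6) = 24: x ≡ 20 (mod 24).
  Combine with x ≡ 10 (mod 14): gcd(24, 14) = 2; 10 - 20 = -10, which IS divisible by 2, so compatible.
    Write x = 20 + 24·t and substitute into x ≡ 10 (mod 14): 24·t ≡ 10 − 20 = -10 (mod 14).
    Divide the congruence (and modulus) by g = 2: 12·t ≡ -5 (mod 7).
    Reduce coefficients mod 7: 5·t ≡ 2 (mod 7).
    The inverse of 5 mod 7 is 3 (since 5·3 = 15 = 2·7 + 1), so t ≡ 3·2 = 6 ≡ 6 (mod 7).
    Then x = 20 + 24·6 = 164, valid modulo lcm(24, 14) = 168: x ≡ 164 (mod 168).
Verify: 164 mod 8 = 4, 164 mod 6 = 2, 164 mod 14 = 10.

x ≡ 164 (mod 168).


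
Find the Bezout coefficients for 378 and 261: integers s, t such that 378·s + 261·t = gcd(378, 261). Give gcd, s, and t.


Euclidean algorithm on (378, 261) — divide until remainder is 0:
  378 = 1 · 261 + 117
  261 = 2 · 117 + 27
  117 = 4 · 27 + 9
  27 = 3 · 9 + 0
gcd(378, 261) = 9.
Track Bezout coefficients alongside the remainders: start with r₀ = 378 = a·1 + b·0 (s = 1, t = 0) and r₁ = 261 = a·0 + b·1 (s = 0, t = 1); each new remainder r_{k+1} = r_{k-1} − q_k·r_k inherits s_{k+1} = s_{k-1} − q_k·s_k, t_{k+1} = t_{k-1} − q_k·t_k, so r_k = a·s_k + b·t_k at every step:
  q = 1: r = 117, s = 1 − 1·0 = 1, t = 0 − 1·1 = -1  (check: 378·1 + 261·(-1) = 117)
  q = 2: r = 27, s = 0 − 2·1 = -2, t = 1 − 2·(-1) = 3  (check: 378·(-2) + 261·3 = 27)
  q = 4: r = 9, s = 1 − 4·(-2) = 9, t = -1 − 4·3 = -13  (check: 378·9 + 261·(-13) = 9)
The row with r = 9 (the gcd) gives the Bezout coefficients s = 9, t = -13.
Result: 378 · (9) + 261 · (-13) = 9.

gcd(378, 261) = 9; s = 9, t = -13 (check: 378·9 + 261·(-13) = 9).


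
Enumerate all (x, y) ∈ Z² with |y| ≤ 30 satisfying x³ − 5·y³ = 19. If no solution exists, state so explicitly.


The equation is x³ - 5y³ = 19. For fixed y, x³ = 5·y³ + 19, so a solution requires the RHS to be a perfect cube.
Strategy: iterate y from -30 to 30, compute RHS = 5·y³ + 19, and check whether it is a (positive or negative) perfect cube.
Check small values of y:
  y = 0: RHS = 19 is not a perfect cube.
  y = 1: RHS = 24 is not a perfect cube.
  y = -1: RHS = 14 is not a perfect cube.
  y = 2: RHS = 59 is not a perfect cube.
  y = -2: RHS = -21 is not a perfect cube.
  y = 3: RHS = 154 is not a perfect cube.
  y = -3: RHS = -116 is not a perfect cube.
Continuing the search up to |y| = 30 finds no solutions either.
No (x, y) in the scanned range satisfies the equation.

No integer solutions with |y| ≤ 30.


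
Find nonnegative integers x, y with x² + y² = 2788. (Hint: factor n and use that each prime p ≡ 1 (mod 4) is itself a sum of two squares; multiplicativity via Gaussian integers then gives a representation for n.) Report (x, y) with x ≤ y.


Step 1: Factor n = 2788 = 2^2 · 17 · 41.
Step 2: Check the mod-4 condition on each prime factor: 2 = 2 (special); 17 ≡ 1 (mod 4), exponent 1; 41 ≡ 1 (mod 4), exponent 1.
All primes ≡ 3 (mod 4) appear to even exponent (or don't appear), so by the two-squares theorem n IS expressible as a sum of two squares.
Step 3: Build a representation. Group n = k² · m with k = 2 and m = 17 · 41 = 697 (a product of primes ≡ 1 (mod 4)); a representation of m scales to one of n via (k·x)² + (k·y)² = k²(x² + y²). Each prime p ≡ 1 (mod 4) is itself a sum of two squares; find a² by testing p − a² for a perfect square:
  17: 17 − 1² = 16 = 4² ⇒ 17 = 1² + 4².
  41: 41 − 1² = 40, 41 − 2² = 37, 41 − 3² = 32, 41 − 4² = 25 = 5² ⇒ 41 = 4² + 5².
  Combine using the Brahmagupta–Fibonacci identity (a² + b²)(c² + d²) = (ac − bd)² + (ad + bc)² = (ac + bd)² + (ad − bc)²:
  17 · 41 = 697: from (1² + 4²)(4² + 5²), take (1·4 − 4·5, 1·5 + 4·4) = (4 − 20, 5 + 16) = (-16, 21); dropping signs (only squares matter) gives (16, 21); check 16² + 21² = 256 + 441 = 697 ✓.
  Scale by k = 2: (2·16, 2·21) = (32, 42).
Step 4: Order so x ≤ y and verify: 32² + 42² = 1024 + 1764 = 2788 = n. ✓

n = 2788 = 32² + 42² (one valid representation with x ≤ y).


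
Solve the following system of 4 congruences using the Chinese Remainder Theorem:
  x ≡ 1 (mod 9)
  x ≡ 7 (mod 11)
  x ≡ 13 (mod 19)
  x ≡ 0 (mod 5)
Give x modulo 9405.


Product of moduli M = 9 · 11 · 19 · 5 = 9405.
Merge one congruence at a time:
  Start: x ≡ 1 (mod 9).
  Combine with x ≡ 7 (mod 11); new modulus lcm = 99.
    Write x = 1 + 9·t and substitute into x ≡ 7 (mod 11): 9·t ≡ 7 − 1 = 6 (mod 11).
    The inverse of 9 mod 11 is 5 (since 9·5 = 45 = 4·11 + 1), so t ≡ 5·6 = 30 ≡ 8 (mod 11).
    Then x = 1 + 9·8 = 73, valid modulo lcm(9, 11) = 99: x ≡ 73 (mod 99).
  Combine with x ≡ 13 (mod 19); new modulus lcm = 1881.
    Write x = 73 + 99·t and substitute into x ≡ 13 (mod 19): 99·t ≡ 13 − 73 = -60 (mod 19).
    Reduce coefficients mod 19: 4·t ≡ 16 (mod 19).
    The inverse of 4 mod 19 is 5 (since 4·5 = 20 = 1·19 + 1), so t ≡ 5·16 = 80 ≡ 4 (mod 19).
    Then x = 73 + 99·4 = 469, valid modulo lcm(99, 19) = 1881: x ≡ 469 (mod 1881).
  Combine with x ≡ 0 (mod 5); new modulus lcm = 9405.
    Write x = 469 + 1881·t and substitute into x ≡ 0 (mod 5): 1881·t ≡ 0 − 469 = -469 (mod 5).
    Reduce coefficients mod 5: 1·t ≡ 1 (mod 5).
    So t ≡ 1 (mod 5).
    Then x = 469 + 1881·1 = 2350, valid modulo lcm(1881, 5) = 9405: x ≡ 2350 (mod 9405).
Verify against each original: 2350 mod 9 = 1, 2350 mod 11 = 7, 2350 mod 19 = 13, 2350 mod 5 = 0.

x ≡ 2350 (mod 9405).


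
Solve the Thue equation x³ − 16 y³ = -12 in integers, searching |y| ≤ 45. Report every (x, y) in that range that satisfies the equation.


The equation is x³ - 16y³ = -12. For fixed y, x³ = 16·y³ − 12, so a solution requires the RHS to be a perfect cube.
Strategy: iterate y from -45 to 45, compute RHS = 16·y³ − 12, and check whether it is a (positive or negative) perfect cube.
Check small values of y:
  y = 0: RHS = -12 is not a perfect cube.
  y = 1: RHS = 4 is not a perfect cube.
  y = -1: RHS = -28 is not a perfect cube.
  y = 2: RHS = 116 is not a perfect cube.
  y = -2: RHS = -140 is not a perfect cube.
  y = 3: RHS = 420 is not a perfect cube.
  y = -3: RHS = -444 is not a perfect cube.
Continuing the search up to |y| = 45 finds no solutions either.
No (x, y) in the scanned range satisfies the equation.

No integer solutions with |y| ≤ 45.


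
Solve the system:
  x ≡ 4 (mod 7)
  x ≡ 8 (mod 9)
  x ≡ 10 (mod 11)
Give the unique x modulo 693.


Moduli 7, 9, 11 are pairwise coprime; by CRT there is a unique solution modulo M = 7 · 9 · 11 = 693.
Solve pairwise, accumulating the modulus:
  Start with x ≡ 4 (mod 7).
  Combine with x ≡ 8 (mod 9): since gcd(7, 9) = 1, we get a unique residue mod 63.
    Write x = 4 + 7·t and substitute into x ≡ 8 (mod 9): 7·t ≡ 8 − 4 = 4 (mod 9).
    The inverse of 7 mod 9 is 4 (since 7·4 = 28 = 3·9 + 1), so t ≡ 4·4 = 16 ≡ 7 (mod 9).
    Then x = 4 + 7·7 = 53, valid modulo lcm(7, 9) = 63: x ≡ 53 (mod 63).
  Combine with x ≡ 10 (mod 11): since gcd(63, 11) = 1, we get a unique residue mod 693.
    Write x = 53 + 63·t and substitute into x ≡ 10 (mod 11): 63·t ≡ 10 − 53 = -43 (mod 11).
    Reduce coefficients mod 11: 8·t ≡ 1 (mod 11).
    The inverse of 8 mod 11 is 7 (since 8·7 = 56 = 5·11 + 1), so t ≡ 7·1 = 7 ≡ 7 (mod 11).
    Then x = 53 + 63·7 = 494, valid modulo lcm(63, 11) = 693: x ≡ 494 (mod 693).
Verify: 494 mod 7 = 4 ✓, 494 mod 9 = 8 ✓, 494 mod 11 = 10 ✓.

x ≡ 494 (mod 693).


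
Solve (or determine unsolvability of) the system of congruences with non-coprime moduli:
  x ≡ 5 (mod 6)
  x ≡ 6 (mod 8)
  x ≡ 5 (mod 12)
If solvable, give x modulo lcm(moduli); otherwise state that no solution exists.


Moduli 6, 8, 12 are not pairwise coprime, so CRT works modulo lcm(m_i) when all pairwise compatibility conditions hold.
Pairwise compatibility: gcd(m_i, m_j) must divide a_i - a_j for every pair.
Merge one congruence at a time:
  Start: x ≡ 5 (mod 6).
  Combine with x ≡ 6 (mod 8): gcd(6, 8) = 2, and 6 - 5 = 1 is NOT divisible by 2.
    ⇒ system is inconsistent (no integer solution).

No solution (the system is inconsistent).


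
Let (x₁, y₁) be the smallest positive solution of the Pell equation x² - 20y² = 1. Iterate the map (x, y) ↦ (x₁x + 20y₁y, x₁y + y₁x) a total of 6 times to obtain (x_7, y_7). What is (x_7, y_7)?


Step 1: Find the fundamental solution (x₁, y₁) of x² - 20y² = 1.
  Expand √20 as a continued fraction. a₀ = ⌊√20⌋ = 4; iterate m_{k+1} = d_k·a_k − m_k, d_{k+1} = (20 − m_{k+1}²)/d_k, a_{k+1} = ⌊(a₀ + m_{k+1})/d_{k+1}⌋ (starting m₀ = 0, d₀ = 1), with convergents p_k = a_k·p_{k-1} + p_{k-2}, q_k = a_k·q_{k-1} + q_{k-2} (p₋₁ = 1, q₋₁ = 0):
  k = 0: a₀ = 4; p₀/q₀ = 4/1; p₀² − 20·q₀² = 16 − 20 = -4.
  k = 1: m = 4, d = 4, a = ⌊(4 + 4)/4⌋ = 2; p/q = (2·4 + 1)/(2·1 + 0) = 9/2; p² − 20·q² = 81 − 80 = 1.
  The first convergent with p² − 20·q² = 1 gives the fundamental solution (x₁, y₁) = (9, 2).
Step 2: Apply the recurrence (x_{n+1}, y_{n+1}) = (x₁x_n + 20y₁y_n, x₁y_n + y₁x_n) repeatedly.
  From (x_1, y_1) = (9, 2): x_2 = 9·9 + 20·2·2 = 161; y_2 = 9·2 + 2·9 = 36.
  From (x_2, y_2) = (161, 36): x_3 = 9·161 + 20·2·36 = 2889; y_3 = 9·36 + 2·161 = 646.
  From (x_3, y_3) = (2889, 646): x_4 = 9·2889 + 20·2·646 = 51841; y_4 = 9·646 + 2·2889 = 11592.
  From (x_4, y_4) = (51841, 11592): x_5 = 9·51841 + 20·2·11592 = 930249; y_5 = 9·11592 + 2·51841 = 208010.
  From (x_5, y_5) = (930249, 208010): x_6 = 9·930249 + 20·2·208010 = 16692641; y_6 = 9·208010 + 2·930249 = 3732588.
  From (x_6, y_6) = (16692641, 3732588): x_7 = 9·16692641 + 20·2·3732588 = 299537289; y_7 = 9·3732588 + 2·16692641 = 66978574.
Step 3: Verify x_7² - 20·y_7² = 89722587501469521 - 89722587501469520 = 1 (should be 1). ✓

(x_1, y_1) = (9, 2); (x_7, y_7) = (299537289, 66978574).


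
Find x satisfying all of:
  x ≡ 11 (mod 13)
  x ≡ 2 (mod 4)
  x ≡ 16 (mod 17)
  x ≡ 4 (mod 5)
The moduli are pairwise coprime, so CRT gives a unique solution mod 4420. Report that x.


Product of moduli M = 13 · 4 · 17 · 5 = 4420.
Merge one congruence at a time:
  Start: x ≡ 11 (mod 13).
  Combine with x ≡ 2 (mod 4); new modulus lcm = 52.
    Write x = 11 + 13·t and substitute into x ≡ 2 (mod 4): 13·t ≡ 2 − 11 = -9 (mod 4).
    Reduce coefficients mod 4: 1·t ≡ 3 (mod 4).
    So t ≡ 3 (mod 4).
    Then x = 11 + 13·3 = 50, valid modulo lcm(13, 4) = 52: x ≡ 50 (mod 52).
  Combine with x ≡ 16 (mod 17); new modulus lcm = 884.
    Write x = 50 + 52·t and substitute into x ≡ 16 (mod 17): 52·t ≡ 16 − 50 = -34 (mod 17).
    Reduce coefficients mod 17: 1·t ≡ 0 (mod 17).
    So t ≡ 0 (mod 17).
    Then x = 50 + 52·0 = 50, valid modulo lcm(52, 17) = 884: x ≡ 50 (mod 884).
  Combine with x ≡ 4 (mod 5); new modulus lcm = 4420.
    Write x = 50 + 884·t and substitute into x ≡ 4 (mod 5): 884·t ≡ 4 − 50 = -46 (mod 5).
    Reduce coefficients mod 5: 4·t ≡ 4 (mod 5).
    The inverse of 4 mod 5 is 4 (since 4·4 = 16 = 3·5 + 1), so t ≡ 4·4 = 16 ≡ 1 (mod 5).
    Then x = 50 + 884·1 = 934, valid modulo lcm(884, 5) = 4420: x ≡ 934 (mod 4420).
Verify against each original: 934 mod 13 = 11, 934 mod 4 = 2, 934 mod 17 = 16, 934 mod 5 = 4.

x ≡ 934 (mod 4420).


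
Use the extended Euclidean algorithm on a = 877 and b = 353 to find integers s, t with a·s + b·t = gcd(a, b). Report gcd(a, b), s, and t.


Euclidean algorithm on (877, 353) — divide until remainder is 0:
  877 = 2 · 353 + 171
  353 = 2 · 171 + 11
  171 = 15 · 11 + 6
  11 = 1 · 6 + 5
  6 = 1 · 5 + 1
  5 = 5 · 1 + 0
gcd(877, 353) = 1.
Track Bezout coefficients alongside the remainders: start with r₀ = 877 = a·1 + b·0 (s = 1, t = 0) and r₁ = 353 = a·0 + b·1 (s = 0, t = 1); each new remainder r_{k+1} = r_{k-1} − q_k·r_k inherits s_{k+1} = s_{k-1} − q_k·s_k, t_{k+1} = t_{k-1} − q_k·t_k, so r_k = a·s_k + b·t_k at every step:
  q = 2: r = 171, s = 1 − 2·0 = 1, t = 0 − 2·1 = -2  (check: 877·1 + 353·(-2) = 171)
  q = 2: r = 11, s = 0 − 2·1 = -2, t = 1 − 2·(-2) = 5  (check: 877·(-2) + 353·5 = 11)
  q = 15: r = 6, s = 1 − 15·(-2) = 31, t = -2 − 15·5 = -77  (check: 877·31 + 353·(-77) = 6)
  q = 1: r = 5, s = -2 − 1·31 = -33, t = 5 − 1·(-77) = 82  (check: 877·(-33) + 353·82 = 5)
  q = 1: r = 1, s = 31 − 1·(-33) = 64, t = -77 − 1·82 = -159  (check: 877·64 + 353·(-159) = 1)
The row with r = 1 (the gcd) gives the Bezout coefficients s = 64, t = -159.
Result: 877 · (64) + 353 · (-159) = 1.

gcd(877, 353) = 1; s = 64, t = -159 (check: 877·64 + 353·(-159) = 1).


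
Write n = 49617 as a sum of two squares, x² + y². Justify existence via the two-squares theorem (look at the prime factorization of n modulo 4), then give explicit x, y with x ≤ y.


Step 1: Factor n = 49617 = 3^2 · 37 · 149.
Step 2: Check the mod-4 condition on each prime factor: 3 ≡ 3 (mod 4), exponent 2 (must be even); 37 ≡ 1 (mod 4), exponent 1; 149 ≡ 1 (mod 4), exponent 1.
All primes ≡ 3 (mod 4) appear to even exponent (or don't appear), so by the two-squares theorem n IS expressible as a sum of two squares.
Step 3: Build a representation. Group n = k² · m with k = 3 and m = 37 · 149 = 5513 (a product of primes ≡ 1 (mod 4)); a representation of m scales to one of n via (k·x)² + (k·y)² = k²(x² + y²). Each prime p ≡ 1 (mod 4) is itself a sum of two squares; find a² by testing p − a² for a perfect square:
  37: 37 − 1² = 36 = 6² ⇒ 37 = 1² + 6².
  149: 149 − 1² = 148, 149 − 2² = 145, 149 − 3² = 140, 149 − 4² = 133, 149 − 5² = 124, 149 − 6² = 113, 149 − 7² = 100 = 10² ⇒ 149 = 7² + 10².
  Combine using the Brahmagupta–Fibonacci identity (a² + b²)(c² + d²) = (ac − bd)² + (ad + bc)² = (ac + bd)² + (ad − bc)²:
  37 · 149 = 5513: from (1² + 6²)(7² + 10²), take (1·7 − 6·10, 1·10 + 6·7) = (7 − 60, 10 + 42) = (-53, 52); dropping signs (only squares matter) gives (53, 52); check 53² + 52² = 2809 + 2704 = 5513 ✓.
  Scale by k = 3: (3·53, 3·52) = (159, 156).
Step 4: Order so x ≤ y and verify: 156² + 159² = 24336 + 25281 = 49617 = n. ✓

n = 49617 = 156² + 159² (one valid representation with x ≤ y).


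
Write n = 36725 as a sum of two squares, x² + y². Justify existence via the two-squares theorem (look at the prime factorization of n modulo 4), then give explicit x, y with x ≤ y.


Step 1: Factor n = 36725 = 5^2 · 13 · 113.
Step 2: Check the mod-4 condition on each prime factor: 5 ≡ 1 (mod 4), exponent 2; 13 ≡ 1 (mod 4), exponent 1; 113 ≡ 1 (mod 4), exponent 1.
All primes ≡ 3 (mod 4) appear to even exponent (or don't appear), so by the two-squares theorem n IS expressible as a sum of two squares.
Step 3: Build a representation. Group n = k² · m with k = 5 and m = 13 · 113 = 1469 (a product of primes ≡ 1 (mod 4)); a representation of m scales to one of n via (k·x)² + (k·y)² = k²(x² + y²). Each prime p ≡ 1 (mod 4) is itself a sum of two squares; find a² by testing p − a² for a perfect square:
  13: 13 − 1² = 12, 13 − 2² = 9 = 3² ⇒ 13 = 2² + 3².
  113: 113 − 1² = 112, 113 − 2² = 109, 113 − 3² = 104, 113 − 4² = 97, 113 − 5² = 88, 113 − 6² = 77, 113 − 7² = 64 = 8² ⇒ 113 = 7² + 8².
  Combine using the Brahmagupta–Fibonacci identity (a² + b²)(c² + d²) = (ac − bd)² + (ad + bc)² = (ac + bd)² + (ad − bc)²:
  13 · 113 = 1469: from (2² + 3²)(7² + 8²), take (2·7 − 3·8, 2·8 + 3·7) = (14 − 24, 16 + 21) = (-10, 37); dropping signs (only squares matter) gives (10, 37); check 10² + 37² = 100 + 1369 = 1469 ✓.
  Scale by k = 5: (5·10, 5·37) = (50, 185).
Step 4: Order so x ≤ y and verify: 50² + 185² = 2500 + 34225 = 36725 = n. ✓

n = 36725 = 50² + 185² (one valid representation with x ≤ y).


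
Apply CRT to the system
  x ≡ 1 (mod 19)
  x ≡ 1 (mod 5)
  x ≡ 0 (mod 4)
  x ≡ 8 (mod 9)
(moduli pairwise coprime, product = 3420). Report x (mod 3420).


Product of moduli M = 19 · 5 · 4 · 9 = 3420.
Merge one congruence at a time:
  Start: x ≡ 1 (mod 19).
  Combine with x ≡ 1 (mod 5); new modulus lcm = 95.
    Write x = 1 + 19·t and substitute into x ≡ 1 (mod 5): 19·t ≡ 1 − 1 = 0 (mod 5).
    Reduce coefficients mod 5: 4·t ≡ 0 (mod 5).
    The inverse of 4 mod 5 is 4 (since 4·4 = 16 = 3·5 + 1), so t ≡ 4·0 = 0 ≡ 0 (mod 5).
    Then x = 1 + 19·0 = 1, valid modulo lcm(19, 5) = 95: x ≡ 1 (mod 95).
  Combine with x ≡ 0 (mod 4); new modulus lcm = 380.
    Write x = 1 + 95·t and substitute into x ≡ 0 (mod 4): 95·t ≡ 0 − 1 = -1 (mod 4).
    Reduce coefficients mod 4: 3·t ≡ 3 (mod 4).
    The inverse of 3 mod 4 is 3 (since 3·3 = 9 = 2·4 + 1), so t ≡ 3·3 = 9 ≡ 1 (mod 4).
    Then x = 1 + 95·1 = 96, valid modulo lcm(95, 4) = 380: x ≡ 96 (mod 380).
  Combine with x ≡ 8 (mod 9); new modulus lcm = 3420.
    Write x = 96 + 380·t and substitute into x ≡ 8 (mod 9): 380·t ≡ 8 − 96 = -88 (mod 9).
    Reduce coefficients mod 9: 2·t ≡ 2 (mod 9).
    The inverse of 2 mod 9 is 5 (since 2·5 = 10 = 1·9 + 1), so t ≡ 5·2 = 10 ≡ 1 (mod 9).
    Then x = 96 + 380·1 = 476, valid modulo lcm(380, 9) = 3420: x ≡ 476 (mod 3420).
Verify against each original: 476 mod 19 = 1, 476 mod 5 = 1, 476 mod 4 = 0, 476 mod 9 = 8.

x ≡ 476 (mod 3420).


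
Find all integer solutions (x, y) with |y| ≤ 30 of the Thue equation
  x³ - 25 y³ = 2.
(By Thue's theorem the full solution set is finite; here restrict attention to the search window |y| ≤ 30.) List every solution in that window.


The equation is x³ - 25y³ = 2. For fixed y, x³ = 25·y³ + 2, so a solution requires the RHS to be a perfect cube.
Strategy: iterate y from -30 to 30, compute RHS = 25·y³ + 2, and check whether it is a (positive or negative) perfect cube.
Check small values of y:
  y = 0: RHS = 2 is not a perfect cube.
  y = 1: RHS = 27 = (3)³ ⇒ x = 3 works.
  y = -1: RHS = -23 is not a perfect cube.
  y = 2: RHS = 202 is not a perfect cube.
  y = -2: RHS = -198 is not a perfect cube.
  y = 3: RHS = 677 is not a perfect cube.
  y = -3: RHS = -673 is not a perfect cube.
Continuing the search up to |y| = 30 finds no further solutions beyond those listed.
Collected solutions: (3, 1).

Solutions (with |y| ≤ 30): (3, 1).


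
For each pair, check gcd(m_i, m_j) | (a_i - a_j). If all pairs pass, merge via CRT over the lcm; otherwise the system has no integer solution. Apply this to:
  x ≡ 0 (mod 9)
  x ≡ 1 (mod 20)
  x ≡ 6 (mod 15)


Moduli 9, 20, 15 are not pairwise coprime, so CRT works modulo lcm(m_i) when all pairwise compatibility conditions hold.
Pairwise compatibility: gcd(m_i, m_j) must divide a_i - a_j for every pair.
Merge one congruence at a time:
  Start: x ≡ 0 (mod 9).
  Combine with x ≡ 1 (mod 20): gcd(9, 20) = 1; 1 - 0 = 1, which IS divisible by 1, so compatible.
    Write x = 0 + 9·t and substitute into x ≡ 1 (mod 20): 9·t ≡ 1 − 0 = 1 (mod 20).
    The inverse of 9 mod 20 is 9 (since 9·9 = 81 = 4·20 + 1), so t ≡ 9·1 = 9 ≡ 9 (mod 20).
    Then x = 0 + 9·9 = 81, valid modulo lcm(9, 20) = 180: x ≡ 81 (mod 180).
  Combine with x ≡ 6 (mod 15): gcd(180, 15) = 15; 6 - 81 = -75, which IS divisible by 15, so compatible.
    Write x = 81 + 180·t and substitute into x ≡ 6 (mod 15): 180·t ≡ 6 − 81 = -75 (mod 15).
    Divide the congruence (and modulus) by g = 15: 12·t ≡ -5 (mod 1).
    Modulo 1 every t works; take t = 0.
    Then x = 81 + 180·0 = 81, valid modulo lcm(180, 15) = 180: x ≡ 81 (mod 180).
Verify: 81 mod 9 = 0, 81 mod 20 = 1, 81 mod 15 = 6.

x ≡ 81 (mod 180).


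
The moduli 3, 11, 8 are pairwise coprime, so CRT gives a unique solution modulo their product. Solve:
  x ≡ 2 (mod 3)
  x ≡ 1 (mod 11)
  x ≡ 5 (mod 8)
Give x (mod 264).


Moduli 3, 11, 8 are pairwise coprime; by CRT there is a unique solution modulo M = 3 · 11 · 8 = 264.
Solve pairwise, accumulating the modulus:
  Start with x ≡ 2 (mod 3).
  Combine with x ≡ 1 (mod 11): since gcd(3, 11) = 1, we get a unique residue mod 33.
    Write x = 2 + 3·t and substitute into x ≡ 1 (mod 11): 3·t ≡ 1 − 2 = -1 (mod 11).
    Reduce coefficients mod 11: 3·t ≡ 10 (mod 11).
    The inverse of 3 mod 11 is 4 (since 3·4 = 12 = 1·11 + 1), so t ≡ 4·10 = 40 ≡ 7 (mod 11).
    Then x = 2 + 3·7 = 23, valid modulo lcm(3, 11) = 33: x ≡ 23 (mod 33).
  Combine with x ≡ 5 (mod 8): since gcd(33, 8) = 1, we get a unique residue mod 264.
    Write x = 23 + 33·t and substitute into x ≡ 5 (mod 8): 33·t ≡ 5 − 23 = -18 (mod 8).
    Reduce coefficients mod 8: 1·t ≡ 6 (mod 8).
    So t ≡ 6 (mod 8).
    Then x = 23 + 33·6 = 221, valid modulo lcm(33, 8) = 264: x ≡ 221 (mod 264).
Verify: 221 mod 3 = 2 ✓, 221 mod 11 = 1 ✓, 221 mod 8 = 5 ✓.

x ≡ 221 (mod 264).


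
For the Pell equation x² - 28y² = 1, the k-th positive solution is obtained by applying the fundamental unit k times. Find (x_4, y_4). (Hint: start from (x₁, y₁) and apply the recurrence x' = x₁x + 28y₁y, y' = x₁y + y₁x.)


Step 1: Find the fundamental solution (x₁, y₁) of x² - 28y² = 1.
  Expand √28 as a continued fraction. a₀ = ⌊√28⌋ = 5; iterate m_{k+1} = d_k·a_k − m_k, d_{k+1} = (28 − m_{k+1}²)/d_k, a_{k+1} = ⌊(a₀ + m_{k+1})/d_{k+1}⌋ (starting m₀ = 0, d₀ = 1), with convergents p_k = a_k·p_{k-1} + p_{k-2}, q_k = a_k·q_{k-1} + q_{k-2} (p₋₁ = 1, q₋₁ = 0):
  k = 0: a₀ = 5; p₀/q₀ = 5/1; p₀² − 28·q₀² = 25 − 28 = -3.
  k = 1: m = 5, d = 3, a = ⌊(5 + 5)/3⌋ = 3; p/q = (3·5 + 1)/(3·1 + 0) = 16/3; p² − 28·q² = 256 − 252 = 4.
  k = 2: m = 4, d = 4, a = ⌊(5 + 4)/4⌋ = 2; p/q = (2·16 + 5)/(2·3 + 1) = 37/7; p² − 28·q² = 1369 − 1372 = -3.
  k = 3: m = 4, d = 3, a = ⌊(5 + 4)/3⌋ = 3; p/q = (3·37 + 16)/(3·7 + 3) = 127/24; p² − 28·q² = 16129 − 16128 = 1.
  The first convergent with p² − 28·q² = 1 gives the fundamental solution (x₁, y₁) = (127, 24).
Step 2: Apply the recurrence (x_{n+1}, y_{n+1}) = (x₁x_n + 28y₁y_n, x₁y_n + y₁x_n) repeatedly.
  From (x_1, y_1) = (127, 24): x_2 = 127·127 + 28·24·24 = 32257; y_2 = 127·24 + 24·127 = 6096.
  From (x_2, y_2) = (32257, 6096): x_3 = 127·32257 + 28·24·6096 = 8193151; y_3 = 127·6096 + 24·32257 = 1548360.
  From (x_3, y_3) = (8193151, 1548360): x_4 = 127·8193151 + 28·24·1548360 = 2081028097; y_4 = 127·1548360 + 24·8193151 = 393277344.
Step 3: Verify x_4² - 28·y_4² = 4330677940503441409 - 4330677940503441408 = 1 (should be 1). ✓

(x_1, y_1) = (127, 24); (x_4, y_4) = (2081028097, 393277344).


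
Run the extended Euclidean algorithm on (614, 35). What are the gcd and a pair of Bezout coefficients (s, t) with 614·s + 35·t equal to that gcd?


Euclidean algorithm on (614, 35) — divide until remainder is 0:
  614 = 17 · 35 + 19
  35 = 1 · 19 + 16
  19 = 1 · 16 + 3
  16 = 5 · 3 + 1
  3 = 3 · 1 + 0
gcd(614, 35) = 1.
Track Bezout coefficients alongside the remainders: start with r₀ = 614 = a·1 + b·0 (s = 1, t = 0) and r₁ = 35 = a·0 + b·1 (s = 0, t = 1); each new remainder r_{k+1} = r_{k-1} − q_k·r_k inherits s_{k+1} = s_{k-1} − q_k·s_k, t_{k+1} = t_{k-1} − q_k·t_k, so r_k = a·s_k + b·t_k at every step:
  q = 17: r = 19, s = 1 − 17·0 = 1, t = 0 − 17·1 = -17  (check: 614·1 + 35·(-17) = 19)
  q = 1: r = 16, s = 0 − 1·1 = -1, t = 1 − 1·(-17) = 18  (check: 614·(-1) + 35·18 = 16)
  q = 1: r = 3, s = 1 − 1·(-1) = 2, t = -17 − 1·18 = -35  (check: 614·2 + 35·(-35) = 3)
  q = 5: r = 1, s = -1 − 5·2 = -11, t = 18 − 5·(-35) = 193  (check: 614·(-11) + 35·193 = 1)
The row with r = 1 (the gcd) gives the Bezout coefficients s = -11, t = 193.
Result: 614 · (-11) + 35 · (193) = 1.

gcd(614, 35) = 1; s = -11, t = 193 (check: 614·(-11) + 35·193 = 1).


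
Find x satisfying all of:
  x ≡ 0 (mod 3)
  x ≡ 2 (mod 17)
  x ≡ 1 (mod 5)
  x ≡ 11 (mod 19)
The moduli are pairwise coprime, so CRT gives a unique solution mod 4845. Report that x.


Product of moduli M = 3 · 17 · 5 · 19 = 4845.
Merge one congruence at a time:
  Start: x ≡ 0 (mod 3).
  Combine with x ≡ 2 (mod 17); new modulus lcm = 51.
    Write x = 0 + 3·t and substitute into x ≡ 2 (mod 17): 3·t ≡ 2 − 0 = 2 (mod 17).
    The inverse of 3 mod 17 is 6 (since 3·6 = 18 = 1·17 + 1), so t ≡ 6·2 = 12 ≡ 12 (mod 17).
    Then x = 0 + 3·12 = 36, valid modulo lcm(3, 17) = 51: x ≡ 36 (mod 51).
  Combine with x ≡ 1 (mod 5); new modulus lcm = 255.
    Write x = 36 + 51·t and substitute into x ≡ 1 (mod 5): 51·t ≡ 1 − 36 = -35 (mod 5).
    Reduce coefficients mod 5: 1·t ≡ 0 (mod 5).
    So t ≡ 0 (mod 5).
    Then x = 36 + 51·0 = 36, valid modulo lcm(51, 5) = 255: x ≡ 36 (mod 255).
  Combine with x ≡ 11 (mod 19); new modulus lcm = 4845.
    Write x = 36 + 255·t and substitute into x ≡ 11 (mod 19): 255·t ≡ 11 − 36 = -25 (mod 19).
    Reduce coefficients mod 19: 8·t ≡ 13 (mod 19).
    The inverse of 8 mod 19 is 12 (since 8·12 = 96 = 5·19 + 1), so t ≡ 12·13 = 156 ≡ 4 (mod 19).
    Then x = 36 + 255·4 = 1056, valid modulo lcm(255, 19) = 4845: x ≡ 1056 (mod 4845).
Verify against each original: 1056 mod 3 = 0, 1056 mod 17 = 2, 1056 mod 5 = 1, 1056 mod 19 = 11.

x ≡ 1056 (mod 4845).


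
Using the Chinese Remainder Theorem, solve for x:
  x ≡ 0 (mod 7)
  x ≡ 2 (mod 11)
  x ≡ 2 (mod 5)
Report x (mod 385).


Moduli 7, 11, 5 are pairwise coprime; by CRT there is a unique solution modulo M = 7 · 11 · 5 = 385.
Solve pairwise, accumulating the modulus:
  Start with x ≡ 0 (mod 7).
  Combine with x ≡ 2 (mod 11): since gcd(7, 11) = 1, we get a unique residue mod 77.
    Write x = 0 + 7·t and substitute into x ≡ 2 (mod 11): 7·t ≡ 2 − 0 = 2 (mod 11).
    The inverse of 7 mod 11 is 8 (since 7·8 = 56 = 5·11 + 1), so t ≡ 8·2 = 16 ≡ 5 (mod 11).
    Then x = 0 + 7·5 = 35, valid modulo lcm(7, 11) = 77: x ≡ 35 (mod 77).
  Combine with x ≡ 2 (mod 5): since gcd(77, 5) = 1, we get a unique residue mod 385.
    Write x = 35 + 77·t and substitute into x ≡ 2 (mod 5): 77·t ≡ 2 − 35 = -33 (mod 5).
    Reduce coefficients mod 5: 2·t ≡ 2 (mod 5).
    The inverse of 2 mod 5 is 3 (since 2·3 = 6 = 1·5 + 1), so t ≡ 3·2 = 6 ≡ 1 (mod 5).
    Then x = 35 + 77·1 = 112, valid modulo lcm(77, 5) = 385: x ≡ 112 (mod 385).
Verify: 112 mod 7 = 0 ✓, 112 mod 11 = 2 ✓, 112 mod 5 = 2 ✓.

x ≡ 112 (mod 385).
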